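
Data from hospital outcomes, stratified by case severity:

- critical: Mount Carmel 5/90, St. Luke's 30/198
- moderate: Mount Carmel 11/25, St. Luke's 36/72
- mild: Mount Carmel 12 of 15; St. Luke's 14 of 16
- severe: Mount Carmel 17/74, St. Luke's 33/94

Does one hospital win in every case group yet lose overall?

No

Critical: Mount Carmel 5/90 = 5.6%, St. Luke's 30/198 = 15.2% → St. Luke's
Moderate: Mount Carmel 11/25 = 44.0%, St. Luke's 36/72 = 50.0% → St. Luke's
Mild: Mount Carmel 12/15 = 80.0%, St. Luke's 14/16 = 87.5% → St. Luke's
Severe: Mount Carmel 17/74 = 23.0%, St. Luke's 33/94 = 35.1% → St. Luke's
Overall: Mount Carmel 45/204 = 22.1%, St. Luke's 113/380 = 29.7% → St. Luke's
St. Luke's wins overall and in every case group — no reversal.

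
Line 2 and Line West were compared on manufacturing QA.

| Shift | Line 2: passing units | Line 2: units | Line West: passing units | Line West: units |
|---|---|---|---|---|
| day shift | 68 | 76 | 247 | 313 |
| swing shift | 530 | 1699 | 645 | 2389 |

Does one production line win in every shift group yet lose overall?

Day shift: Line 2 68/76 = 89.5%, Line West 247/313 = 78.9% → Line 2
Swing shift: Line 2 530/1699 = 31.2%, Line West 645/2389 = 27.0% → Line 2
Overall: Line 2 598/1775 = 33.7%, Line West 892/2702 = 33.0% → Line 2
Line 2 wins overall and in every shift group — no reversal.

No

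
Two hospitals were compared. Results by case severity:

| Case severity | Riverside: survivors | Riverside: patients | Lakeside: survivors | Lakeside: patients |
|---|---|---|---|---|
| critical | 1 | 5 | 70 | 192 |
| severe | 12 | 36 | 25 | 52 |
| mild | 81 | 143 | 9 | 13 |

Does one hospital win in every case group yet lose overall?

Yes

Critical: Riverside 1/5 = 20.0%, Lakeside 70/192 = 36.5% → Lakeside
Severe: Riverside 12/36 = 33.3%, Lakeside 25/52 = 48.1% → Lakeside
Mild: Riverside 81/143 = 56.6%, Lakeside 9/13 = 69.2% → Lakeside
Overall: Riverside 94/184 = 51.1%, Lakeside 104/257 = 40.5% → Riverside
Lakeside wins each case group but Riverside wins overall — the comparison reverses. Lakeside's patients skew toward critical, which has a lower base rate.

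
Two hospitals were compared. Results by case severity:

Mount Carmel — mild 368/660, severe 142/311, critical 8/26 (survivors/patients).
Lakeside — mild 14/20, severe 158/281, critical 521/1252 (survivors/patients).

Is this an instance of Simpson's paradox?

Yes

Mild: Mount Carmel 368/660 = 55.8%, Lakeside 14/20 = 70.0% → Lakeside
Severe: Mount Carmel 142/311 = 45.7%, Lakeside 158/281 = 56.2% → Lakeside
Critical: Mount Carmel 8/26 = 30.8%, Lakeside 521/1252 = 41.6% → Lakeside
Overall: Mount Carmel 518/997 = 52.0%, Lakeside 693/1553 = 44.6% → Mount Carmel
Lakeside wins each case group but Mount Carmel wins overall — the comparison reverses. Lakeside's patients skew toward critical, which has a lower base rate.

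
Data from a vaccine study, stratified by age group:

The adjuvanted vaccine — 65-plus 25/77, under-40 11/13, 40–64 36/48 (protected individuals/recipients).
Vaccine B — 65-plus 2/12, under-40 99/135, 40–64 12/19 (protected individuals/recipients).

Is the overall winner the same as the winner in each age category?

65-plus: the adjuvanted vaccine 25/77 = 32.5%, Vaccine B 2/12 = 16.7% → the adjuvanted vaccine
Under-40: the adjuvanted vaccine 11/13 = 84.6%, Vaccine B 99/135 = 73.3% → the adjuvanted vaccine
40–64: the adjuvanted vaccine 36/48 = 75.0%, Vaccine B 12/19 = 63.2% → the adjuvanted vaccine
Overall: the adjuvanted vaccine 72/138 = 52.2%, Vaccine B 113/166 = 68.1% → Vaccine B
The adjuvanted vaccine wins each age group but Vaccine B wins overall — the comparison reverses. The adjuvanted vaccine's recipients skew toward 65-plus, which has a lower base rate.

No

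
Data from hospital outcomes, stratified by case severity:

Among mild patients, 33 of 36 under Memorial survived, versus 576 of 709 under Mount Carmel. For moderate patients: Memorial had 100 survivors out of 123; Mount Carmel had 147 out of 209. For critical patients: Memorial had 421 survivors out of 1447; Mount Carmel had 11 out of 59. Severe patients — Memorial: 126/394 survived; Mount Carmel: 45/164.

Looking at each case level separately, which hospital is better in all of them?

Memorial

Mild: Memorial 33/36 = 91.7%, Mount Carmel 576/709 = 81.2% → Memorial
Moderate: Memorial 100/123 = 81.3%, Mount Carmel 147/209 = 70.3% → Memorial
Critical: Memorial 421/1447 = 29.1%, Mount Carmel 11/59 = 18.6% → Memorial
Severe: Memorial 126/394 = 32.0%, Mount Carmel 45/164 = 27.4% → Memorial
Memorial has the higher rate in all 4 groups.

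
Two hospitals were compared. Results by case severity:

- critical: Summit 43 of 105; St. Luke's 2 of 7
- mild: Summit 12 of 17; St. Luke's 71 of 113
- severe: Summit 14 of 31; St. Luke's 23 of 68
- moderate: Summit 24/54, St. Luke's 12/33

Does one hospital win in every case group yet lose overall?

Yes

Critical: Summit 43/105 = 41.0%, St. Luke's 2/7 = 28.6% → Summit
Mild: Summit 12/17 = 70.6%, St. Luke's 71/113 = 62.8% → Summit
Severe: Summit 14/31 = 45.2%, St. Luke's 23/68 = 33.8% → Summit
Moderate: Summit 24/54 = 44.4%, St. Luke's 12/33 = 36.4% → Summit
Overall: Summit 93/207 = 44.9%, St. Luke's 108/221 = 48.9% → St. Luke's
Summit wins each case group but St. Luke's wins overall — the comparison reverses. Summit's patients skew toward critical, which has a lower base rate.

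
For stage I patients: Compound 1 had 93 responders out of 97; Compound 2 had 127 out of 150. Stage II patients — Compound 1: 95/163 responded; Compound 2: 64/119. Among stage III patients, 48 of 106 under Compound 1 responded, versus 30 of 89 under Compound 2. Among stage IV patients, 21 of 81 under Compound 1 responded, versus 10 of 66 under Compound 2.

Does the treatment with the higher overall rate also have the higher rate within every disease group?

Yes

Stage I: Compound 1 93/97 = 95.9%, Compound 2 127/150 = 84.7% → Compound 1
Stage II: Compound 1 95/163 = 58.3%, Compound 2 64/119 = 53.8% → Compound 1
Stage III: Compound 1 48/106 = 45.3%, Compound 2 30/89 = 33.7% → Compound 1
Stage IV: Compound 1 21/81 = 25.9%, Compound 2 10/66 = 15.2% → Compound 1
Overall: Compound 1 257/447 = 57.5%, Compound 2 231/424 = 54.5% → Compound 1
Compound 1 wins overall and in every disease group — no reversal.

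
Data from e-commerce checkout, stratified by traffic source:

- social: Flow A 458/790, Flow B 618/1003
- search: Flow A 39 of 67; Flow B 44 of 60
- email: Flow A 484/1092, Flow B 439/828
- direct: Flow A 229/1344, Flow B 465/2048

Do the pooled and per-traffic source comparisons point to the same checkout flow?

Yes

Social: Flow A 458/790 = 58.0%, Flow B 618/1003 = 61.6% → Flow B
Search: Flow A 39/67 = 58.2%, Flow B 44/60 = 73.3% → Flow B
Email: Flow A 484/1092 = 44.3%, Flow B 439/828 = 53.0% → Flow B
Direct: Flow A 229/1344 = 17.0%, Flow B 465/2048 = 22.7% → Flow B
Overall: Flow A 1210/3293 = 36.7%, Flow B 1566/3939 = 39.8% → Flow B
Flow B wins overall and in every traffic group — no reversal.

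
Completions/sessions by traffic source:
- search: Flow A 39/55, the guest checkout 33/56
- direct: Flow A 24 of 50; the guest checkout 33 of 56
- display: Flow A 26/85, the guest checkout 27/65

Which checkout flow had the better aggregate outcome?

the guest checkout

Search: Flow A 39/55 = 70.9%, the guest checkout 33/56 = 58.9% → Flow A
Direct: Flow A 24/50 = 48.0%, the guest checkout 33/56 = 58.9% → the guest checkout
Display: Flow A 26/85 = 30.6%, the guest checkout 27/65 = 41.5% → the guest checkout
Overall: Flow A 89/190 = 46.8%, the guest checkout 93/177 = 52.5% → the guest checkout
(Neither sweeps every traffic group, but the guest checkout has the higher pooled rate.)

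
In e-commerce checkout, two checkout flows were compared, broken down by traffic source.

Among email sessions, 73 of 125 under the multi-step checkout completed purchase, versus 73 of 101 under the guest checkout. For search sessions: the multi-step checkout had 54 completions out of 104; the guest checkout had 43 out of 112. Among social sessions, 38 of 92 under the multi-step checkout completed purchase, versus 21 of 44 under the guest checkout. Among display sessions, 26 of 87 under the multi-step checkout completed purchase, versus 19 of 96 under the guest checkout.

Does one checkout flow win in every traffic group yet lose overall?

No

Email: the multi-step checkout 73/125 = 58.4%, the guest checkout 73/101 = 72.3% → the guest checkout
Search: the multi-step checkout 54/104 = 51.9%, the guest checkout 43/112 = 38.4% → the multi-step checkout
Social: the multi-step checkout 38/92 = 41.3%, the guest checkout 21/44 = 47.7% → the guest checkout
Display: the multi-step checkout 26/87 = 29.9%, the guest checkout 19/96 = 19.8% → the multi-step checkout
Overall: the multi-step checkout 191/408 = 46.8%, the guest checkout 156/353 = 44.2% → the multi-step checkout
Neither sweeps: the multi-step checkout wins 2 of 4 groups, the guest checkout wins 2. The multi-step checkout wins overall but not every group — no Simpson reversal.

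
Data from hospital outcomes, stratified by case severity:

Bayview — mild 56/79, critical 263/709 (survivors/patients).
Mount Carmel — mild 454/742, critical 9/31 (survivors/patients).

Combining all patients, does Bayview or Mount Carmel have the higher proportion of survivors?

Mild: Bayview 56/79 = 70.9%, Mount Carmel 454/742 = 61.2% → Bayview
Critical: Bayview 263/709 = 37.1%, Mount Carmel 9/31 = 29.0% → Bayview
Overall: Bayview 319/788 = 40.5%, Mount Carmel 463/773 = 59.9% → Mount Carmel
(Bayview wins every case group but Mount Carmel wins overall — Bayview's patients skew toward the low-rate critical group.)

Mount Carmel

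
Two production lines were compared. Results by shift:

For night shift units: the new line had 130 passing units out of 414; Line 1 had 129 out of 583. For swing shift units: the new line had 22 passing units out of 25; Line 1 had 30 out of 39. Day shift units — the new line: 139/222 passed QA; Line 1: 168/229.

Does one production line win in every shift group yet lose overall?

No

Night shift: the new line 130/414 = 31.4%, Line 1 129/583 = 22.1% → the new line
Swing shift: the new line 22/25 = 88.0%, Line 1 30/39 = 76.9% → the new line
Day shift: the new line 139/222 = 62.6%, Line 1 168/229 = 73.4% → Line 1
Overall: the new line 291/661 = 44.0%, Line 1 327/851 = 38.4% → the new line
Neither sweeps: the new line wins 2 of 3 groups, Line 1 wins 1. The new line wins overall but not every group — no Simpson reversal.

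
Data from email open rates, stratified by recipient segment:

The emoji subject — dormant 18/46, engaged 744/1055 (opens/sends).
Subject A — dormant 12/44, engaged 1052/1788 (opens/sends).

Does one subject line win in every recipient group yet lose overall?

Dormant: the emoji subject 18/46 = 39.1%, Subject A 12/44 = 27.3% → the emoji subject
Engaged: the emoji subject 744/1055 = 70.5%, Subject A 1052/1788 = 58.8% → the emoji subject
Overall: the emoji subject 762/1101 = 69.2%, Subject A 1064/1832 = 58.1% → the emoji subject
The emoji subject wins overall and in every recipient group — no reversal.

No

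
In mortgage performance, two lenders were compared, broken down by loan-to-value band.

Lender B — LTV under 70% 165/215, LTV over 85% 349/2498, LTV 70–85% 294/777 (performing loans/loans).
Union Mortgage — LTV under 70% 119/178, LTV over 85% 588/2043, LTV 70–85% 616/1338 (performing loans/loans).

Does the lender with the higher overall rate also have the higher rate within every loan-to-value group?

LTV under 70%: Lender B 165/215 = 76.7%, Union Mortgage 119/178 = 66.9% → Lender B
LTV over 85%: Lender B 349/2498 = 14.0%, Union Mortgage 588/2043 = 28.8% → Union Mortgage
LTV 70–85%: Lender B 294/777 = 37.8%, Union Mortgage 616/1338 = 46.0% → Union Mortgage
Overall: Lender B 808/3490 = 23.2%, Union Mortgage 1323/3559 = 37.2% → Union Mortgage
Neither sweeps: Lender B wins 1 of 3 groups, Union Mortgage wins 2. Union Mortgage wins overall but not every group — no Simpson reversal.

No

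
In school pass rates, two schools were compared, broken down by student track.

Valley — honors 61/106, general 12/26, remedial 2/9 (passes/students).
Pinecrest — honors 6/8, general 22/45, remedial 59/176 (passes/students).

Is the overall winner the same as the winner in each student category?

Honors: Valley 61/106 = 57.5%, Pinecrest 6/8 = 75.0% → Pinecrest
General: Valley 12/26 = 46.2%, Pinecrest 22/45 = 48.9% → Pinecrest
Remedial: Valley 2/9 = 22.2%, Pinecrest 59/176 = 33.5% → Pinecrest
Overall: Valley 75/141 = 53.2%, Pinecrest 87/229 = 38.0% → Valley
Pinecrest wins each student group but Valley wins overall — the comparison reverses. Pinecrest's students skew toward remedial, which has a lower base rate.

No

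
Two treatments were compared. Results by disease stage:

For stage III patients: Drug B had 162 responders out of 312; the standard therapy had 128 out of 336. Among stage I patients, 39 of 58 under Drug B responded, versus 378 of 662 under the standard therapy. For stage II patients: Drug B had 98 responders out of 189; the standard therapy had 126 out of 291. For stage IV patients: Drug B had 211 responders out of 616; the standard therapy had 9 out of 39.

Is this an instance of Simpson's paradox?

Yes

Stage III: Drug B 162/312 = 51.9%, the standard therapy 128/336 = 38.1% → Drug B
Stage I: Drug B 39/58 = 67.2%, the standard therapy 378/662 = 57.1% → Drug B
Stage II: Drug B 98/189 = 51.9%, the standard therapy 126/291 = 43.3% → Drug B
Stage IV: Drug B 211/616 = 34.3%, the standard therapy 9/39 = 23.1% → Drug B
Overall: Drug B 510/1175 = 43.4%, the standard therapy 641/1328 = 48.3% → the standard therapy
Drug B wins each disease group but the standard therapy wins overall — the comparison reverses. Drug B's patients skew toward stage IV, which has a lower base rate.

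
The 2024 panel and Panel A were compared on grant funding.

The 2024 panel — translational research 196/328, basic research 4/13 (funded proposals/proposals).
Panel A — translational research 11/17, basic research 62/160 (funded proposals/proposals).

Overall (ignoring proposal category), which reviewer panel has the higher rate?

Translational research: the 2024 panel 196/328 = 59.8%, Panel A 11/17 = 64.7% → Panel A
Basic research: the 2024 panel 4/13 = 30.8%, Panel A 62/160 = 38.8% → Panel A
Overall: the 2024 panel 200/341 = 58.7%, Panel A 73/177 = 41.2% → the 2024 panel
(Panel A wins every proposal group but the 2024 panel wins overall — Panel A's proposals skew toward the low-rate basic research group.)

the 2024 panel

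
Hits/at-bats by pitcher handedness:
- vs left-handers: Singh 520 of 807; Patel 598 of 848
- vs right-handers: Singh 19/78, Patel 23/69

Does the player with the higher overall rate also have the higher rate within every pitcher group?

Yes

Vs left-handers: Singh 520/807 = 64.4%, Patel 598/848 = 70.5% → Patel
Vs right-handers: Singh 19/78 = 24.4%, Patel 23/69 = 33.3% → Patel
Overall: Singh 539/885 = 60.9%, Patel 621/917 = 67.7% → Patel
Patel wins overall and in every pitcher group — no reversal.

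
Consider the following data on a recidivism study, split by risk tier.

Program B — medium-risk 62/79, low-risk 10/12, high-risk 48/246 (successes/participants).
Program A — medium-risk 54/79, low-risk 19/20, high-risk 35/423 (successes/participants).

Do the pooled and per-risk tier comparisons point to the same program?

Medium-risk: Program B 62/79 = 78.5%, Program A 54/79 = 68.4% → Program B
Low-risk: Program B 10/12 = 83.3%, Program A 19/20 = 95.0% → Program A
High-risk: Program B 48/246 = 19.5%, Program A 35/423 = 8.3% → Program B
Overall: Program B 120/337 = 35.6%, Program A 108/522 = 20.7% → Program B
Neither sweeps: Program B wins 2 of 3 groups, Program A wins 1. Program B wins overall but not every group — no Simpson reversal.

No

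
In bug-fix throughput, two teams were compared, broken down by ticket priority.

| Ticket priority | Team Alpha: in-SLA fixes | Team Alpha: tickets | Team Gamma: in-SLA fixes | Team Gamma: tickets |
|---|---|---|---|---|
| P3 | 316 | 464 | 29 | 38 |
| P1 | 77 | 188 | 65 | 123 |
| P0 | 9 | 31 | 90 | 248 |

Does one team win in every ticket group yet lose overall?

Yes

P3: Team Alpha 316/464 = 68.1%, Team Gamma 29/38 = 76.3% → Team Gamma
P1: Team Alpha 77/188 = 41.0%, Team Gamma 65/123 = 52.8% → Team Gamma
P0: Team Alpha 9/31 = 29.0%, Team Gamma 90/248 = 36.3% → Team Gamma
Overall: Team Alpha 402/683 = 58.9%, Team Gamma 184/409 = 45.0% → Team Alpha
Team Gamma wins each ticket group but Team Alpha wins overall — the comparison reverses. Team Gamma's tickets skew toward P0, which has a lower base rate.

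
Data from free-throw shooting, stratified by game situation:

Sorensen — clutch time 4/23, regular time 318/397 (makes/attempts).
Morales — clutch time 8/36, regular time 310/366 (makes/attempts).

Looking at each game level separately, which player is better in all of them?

Clutch time: Sorensen 4/23 = 17.4%, Morales 8/36 = 22.2% → Morales
Regular time: Sorensen 318/397 = 80.1%, Morales 310/366 = 84.7% → Morales
Morales has the higher rate in both groups.

Morales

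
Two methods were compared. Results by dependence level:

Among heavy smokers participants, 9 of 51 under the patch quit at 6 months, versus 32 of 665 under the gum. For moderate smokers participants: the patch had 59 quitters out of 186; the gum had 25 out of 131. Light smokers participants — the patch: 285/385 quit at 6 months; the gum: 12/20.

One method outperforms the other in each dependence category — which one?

Heavy smokers: the patch 9/51 = 17.6%, the gum 32/665 = 4.8% → the patch
Moderate smokers: the patch 59/186 = 31.7%, the gum 25/131 = 19.1% → the patch
Light smokers: the patch 285/385 = 74.0%, the gum 12/20 = 60.0% → the patch
The patch has the higher rate in all 3 groups.

the patch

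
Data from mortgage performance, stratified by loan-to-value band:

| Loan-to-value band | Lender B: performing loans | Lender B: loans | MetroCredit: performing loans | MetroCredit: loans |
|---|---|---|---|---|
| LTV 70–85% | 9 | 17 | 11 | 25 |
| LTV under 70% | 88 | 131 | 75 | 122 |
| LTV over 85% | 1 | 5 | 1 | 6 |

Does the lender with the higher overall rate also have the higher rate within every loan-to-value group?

Yes

LTV 70–85%: Lender B 9/17 = 52.9%, MetroCredit 11/25 = 44.0% → Lender B
LTV under 70%: Lender B 88/131 = 67.2%, MetroCredit 75/122 = 61.5% → Lender B
LTV over 85%: Lender B 1/5 = 20.0%, MetroCredit 1/6 = 16.7% → Lender B
Overall: Lender B 98/153 = 64.1%, MetroCredit 87/153 = 56.9% → Lender B
Lender B wins overall and in every loan-to-value group — no reversal.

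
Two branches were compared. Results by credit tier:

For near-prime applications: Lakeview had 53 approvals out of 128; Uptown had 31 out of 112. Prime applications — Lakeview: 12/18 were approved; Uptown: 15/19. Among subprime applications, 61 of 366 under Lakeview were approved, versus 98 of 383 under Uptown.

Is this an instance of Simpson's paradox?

Near-prime: Lakeview 53/128 = 41.4%, Uptown 31/112 = 27.7% → Lakeview
Prime: Lakeview 12/18 = 66.7%, Uptown 15/19 = 78.9% → Uptown
Subprime: Lakeview 61/366 = 16.7%, Uptown 98/383 = 25.6% → Uptown
Overall: Lakeview 126/512 = 24.6%, Uptown 144/514 = 28.0% → Uptown
Neither sweeps: Lakeview wins 1 of 3 groups, Uptown wins 2. Uptown wins overall but not every group — no Simpson reversal.

No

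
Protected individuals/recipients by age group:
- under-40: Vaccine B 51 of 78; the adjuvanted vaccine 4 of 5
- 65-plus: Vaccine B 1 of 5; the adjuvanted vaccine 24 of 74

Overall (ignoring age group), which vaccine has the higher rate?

Under-40: Vaccine B 51/78 = 65.4%, the adjuvanted vaccine 4/5 = 80.0% → the adjuvanted vaccine
65-plus: Vaccine B 1/5 = 20.0%, the adjuvanted vaccine 24/74 = 32.4% → the adjuvanted vaccine
Overall: Vaccine B 52/83 = 62.7%, the adjuvanted vaccine 28/79 = 35.4% → Vaccine B
(The adjuvanted vaccine wins every age group but Vaccine B wins overall — the adjuvanted vaccine's recipients skew toward the low-rate 65-plus group.)

Vaccine B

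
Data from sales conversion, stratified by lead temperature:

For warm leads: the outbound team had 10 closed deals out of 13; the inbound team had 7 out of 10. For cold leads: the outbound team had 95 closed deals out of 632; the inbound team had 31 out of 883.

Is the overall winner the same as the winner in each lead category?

Yes

Warm: the outbound team 10/13 = 76.9%, the inbound team 7/10 = 70.0% → the outbound team
Cold: the outbound team 95/632 = 15.0%, the inbound team 31/883 = 3.5% → the outbound team
Overall: the outbound team 105/645 = 16.3%, the inbound team 38/893 = 4.3% → the outbound team
The outbound team wins overall and in every lead group — no reversal.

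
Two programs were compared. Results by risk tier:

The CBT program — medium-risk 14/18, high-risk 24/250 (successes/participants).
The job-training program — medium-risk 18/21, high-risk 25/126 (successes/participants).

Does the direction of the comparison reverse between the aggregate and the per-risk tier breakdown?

Medium-risk: the CBT program 14/18 = 77.8%, the job-training program 18/21 = 85.7% → the job-training program
High-risk: the CBT program 24/250 = 9.6%, the job-training program 25/126 = 19.8% → the job-training program
Overall: the CBT program 38/268 = 14.2%, the job-training program 43/147 = 29.3% → the job-training program
The job-training program wins overall and in every risk group — no reversal.

No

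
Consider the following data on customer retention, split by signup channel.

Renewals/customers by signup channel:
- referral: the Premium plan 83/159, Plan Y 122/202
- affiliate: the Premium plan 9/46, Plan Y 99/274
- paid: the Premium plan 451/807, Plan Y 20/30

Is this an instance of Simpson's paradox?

Referral: the Premium plan 83/159 = 52.2%, Plan Y 122/202 = 60.4% → Plan Y
Affiliate: the Premium plan 9/46 = 19.6%, Plan Y 99/274 = 36.1% → Plan Y
Paid: the Premium plan 451/807 = 55.9%, Plan Y 20/30 = 66.7% → Plan Y
Overall: the Premium plan 543/1012 = 53.7%, Plan Y 241/506 = 47.6% → the Premium plan
Plan Y wins each signup group but the Premium plan wins overall — the comparison reverses. Plan Y's customers skew toward affiliate, which has a lower base rate.

Yes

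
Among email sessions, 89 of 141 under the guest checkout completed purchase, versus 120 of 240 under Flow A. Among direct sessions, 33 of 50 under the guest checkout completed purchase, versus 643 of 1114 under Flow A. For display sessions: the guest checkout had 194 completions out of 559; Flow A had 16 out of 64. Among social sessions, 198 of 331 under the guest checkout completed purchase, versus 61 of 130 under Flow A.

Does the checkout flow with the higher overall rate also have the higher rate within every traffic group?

No

Email: the guest checkout 89/141 = 63.1%, Flow A 120/240 = 50.0% → the guest checkout
Direct: the guest checkout 33/50 = 66.0%, Flow A 643/1114 = 57.7% → the guest checkout
Display: the guest checkout 194/559 = 34.7%, Flow A 16/64 = 25.0% → the guest checkout
Social: the guest checkout 198/331 = 59.8%, Flow A 61/130 = 46.9% → the guest checkout
Overall: the guest checkout 514/1081 = 47.5%, Flow A 840/1548 = 54.3% → Flow A
The guest checkout wins each traffic group but Flow A wins overall — the comparison reverses. The guest checkout's sessions skew toward display, which has a lower base rate.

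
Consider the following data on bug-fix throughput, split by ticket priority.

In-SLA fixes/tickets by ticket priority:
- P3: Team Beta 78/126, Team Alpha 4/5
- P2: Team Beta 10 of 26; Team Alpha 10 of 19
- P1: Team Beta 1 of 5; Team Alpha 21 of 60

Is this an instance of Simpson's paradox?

Yes

P3: Team Beta 78/126 = 61.9%, Team Alpha 4/5 = 80.0% → Team Alpha
P2: Team Beta 10/26 = 38.5%, Team Alpha 10/19 = 52.6% → Team Alpha
P1: Team Beta 1/5 = 20.0%, Team Alpha 21/60 = 35.0% → Team Alpha
Overall: Team Beta 89/157 = 56.7%, Team Alpha 35/84 = 41.7% → Team Beta
Team Alpha wins each ticket group but Team Beta wins overall — the comparison reverses. Team Alpha's tickets skew toward P1, which has a lower base rate.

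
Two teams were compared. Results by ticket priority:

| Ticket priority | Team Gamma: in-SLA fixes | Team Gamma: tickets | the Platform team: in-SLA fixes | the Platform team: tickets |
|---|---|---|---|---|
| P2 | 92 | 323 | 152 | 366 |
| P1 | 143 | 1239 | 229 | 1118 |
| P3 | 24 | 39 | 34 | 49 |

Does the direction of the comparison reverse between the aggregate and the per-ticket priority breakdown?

P2: Team Gamma 92/323 = 28.5%, the Platform team 152/366 = 41.5% → the Platform team
P1: Team Gamma 143/1239 = 11.5%, the Platform team 229/1118 = 20.5% → the Platform team
P3: Team Gamma 24/39 = 61.5%, the Platform team 34/49 = 69.4% → the Platform team
Overall: Team Gamma 259/1601 = 16.2%, the Platform team 415/1533 = 27.1% → the Platform team
The Platform team wins overall and in every ticket group — no reversal.

No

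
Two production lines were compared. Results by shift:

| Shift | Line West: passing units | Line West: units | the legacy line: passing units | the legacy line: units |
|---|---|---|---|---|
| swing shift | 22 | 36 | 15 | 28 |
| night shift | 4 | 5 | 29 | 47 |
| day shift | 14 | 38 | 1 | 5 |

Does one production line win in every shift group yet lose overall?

Yes

Swing shift: Line West 22/36 = 61.1%, the legacy line 15/28 = 53.6% → Line West
Night shift: Line West 4/5 = 80.0%, the legacy line 29/47 = 61.7% → Line West
Day shift: Line West 14/38 = 36.8%, the legacy line 1/5 = 20.0% → Line West
Overall: Line West 40/79 = 50.6%, the legacy line 45/80 = 56.2% → the legacy line
Line West wins each shift group but the legacy line wins overall — the comparison reverses. Line West's units skew toward day shift, which has a lower base rate.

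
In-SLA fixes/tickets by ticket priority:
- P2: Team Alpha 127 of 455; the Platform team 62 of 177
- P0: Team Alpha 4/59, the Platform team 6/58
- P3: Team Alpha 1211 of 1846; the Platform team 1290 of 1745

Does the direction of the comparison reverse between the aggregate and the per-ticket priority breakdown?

No

P2: Team Alpha 127/455 = 27.9%, the Platform team 62/177 = 35.0% → the Platform team
P0: Team Alpha 4/59 = 6.8%, the Platform team 6/58 = 10.3% → the Platform team
P3: Team Alpha 1211/1846 = 65.6%, the Platform team 1290/1745 = 73.9% → the Platform team
Overall: Team Alpha 1342/2360 = 56.9%, the Platform team 1358/1980 = 68.6% → the Platform team
The Platform team wins overall and in every ticket group — no reversal.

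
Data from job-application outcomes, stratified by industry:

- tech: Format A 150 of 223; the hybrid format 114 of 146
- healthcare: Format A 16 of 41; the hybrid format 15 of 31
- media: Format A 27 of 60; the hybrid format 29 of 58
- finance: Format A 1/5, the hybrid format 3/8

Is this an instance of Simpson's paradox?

No

Tech: Format A 150/223 = 67.3%, the hybrid format 114/146 = 78.1% → the hybrid format
Healthcare: Format A 16/41 = 39.0%, the hybrid format 15/31 = 48.4% → the hybrid format
Media: Format A 27/60 = 45.0%, the hybrid format 29/58 = 50.0% → the hybrid format
Finance: Format A 1/5 = 20.0%, the hybrid format 3/8 = 37.5% → the hybrid format
Overall: Format A 194/329 = 59.0%, the hybrid format 161/243 = 66.3% → the hybrid format
The hybrid format wins overall and in every industry group — no reversal.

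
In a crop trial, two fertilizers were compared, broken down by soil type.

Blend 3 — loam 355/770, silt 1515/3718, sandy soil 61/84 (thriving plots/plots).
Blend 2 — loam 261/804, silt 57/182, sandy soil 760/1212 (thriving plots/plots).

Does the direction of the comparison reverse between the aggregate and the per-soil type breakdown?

Loam: Blend 3 355/770 = 46.1%, Blend 2 261/804 = 32.5% → Blend 3
Silt: Blend 3 1515/3718 = 40.7%, Blend 2 57/182 = 31.3% → Blend 3
Sandy soil: Blend 3 61/84 = 72.6%, Blend 2 760/1212 = 62.7% → Blend 3
Overall: Blend 3 1931/4572 = 42.2%, Blend 2 1078/2198 = 49.0% → Blend 2
Blend 3 wins each soil group but Blend 2 wins overall — the comparison reverses. Blend 3's plots skew toward silt, which has a lower base rate.

Yes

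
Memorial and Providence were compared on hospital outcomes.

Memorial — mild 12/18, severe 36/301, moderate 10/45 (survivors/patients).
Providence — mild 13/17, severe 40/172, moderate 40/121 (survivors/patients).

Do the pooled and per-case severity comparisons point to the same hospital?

Mild: Memorial 12/18 = 66.7%, Providence 13/17 = 76.5% → Providence
Severe: Memorial 36/301 = 12.0%, Providence 40/172 = 23.3% → Providence
Moderate: Memorial 10/45 = 22.2%, Providence 40/121 = 33.1% → Providence
Overall: Memorial 58/364 = 15.9%, Providence 93/310 = 30.0% → Providence
Providence wins overall and in every case group — no reversal.

Yes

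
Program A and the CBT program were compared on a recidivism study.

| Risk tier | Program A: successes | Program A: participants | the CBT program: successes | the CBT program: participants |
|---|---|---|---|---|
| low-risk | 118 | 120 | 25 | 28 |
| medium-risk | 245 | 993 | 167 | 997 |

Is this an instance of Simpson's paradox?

No

Low-risk: Program A 118/120 = 98.3%, the CBT program 25/28 = 89.3% → Program A
Medium-risk: Program A 245/993 = 24.7%, the CBT program 167/997 = 16.8% → Program A
Overall: Program A 363/1113 = 32.6%, the CBT program 192/1025 = 18.7% → Program A
Program A wins overall and in every risk group — no reversal.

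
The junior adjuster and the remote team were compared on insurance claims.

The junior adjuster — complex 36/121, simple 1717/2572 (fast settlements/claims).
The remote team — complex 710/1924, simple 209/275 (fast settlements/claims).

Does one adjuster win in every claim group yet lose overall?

Yes

Complex: the junior adjuster 36/121 = 29.8%, the remote team 710/1924 = 36.9% → the remote team
Simple: the junior adjuster 1717/2572 = 66.8%, the remote team 209/275 = 76.0% → the remote team
Overall: the junior adjuster 1753/2693 = 65.1%, the remote team 919/2199 = 41.8% → the junior adjuster
The remote team wins each claim group but the junior adjuster wins overall — the comparison reverses. The remote team's claims skew toward complex, which has a lower base rate.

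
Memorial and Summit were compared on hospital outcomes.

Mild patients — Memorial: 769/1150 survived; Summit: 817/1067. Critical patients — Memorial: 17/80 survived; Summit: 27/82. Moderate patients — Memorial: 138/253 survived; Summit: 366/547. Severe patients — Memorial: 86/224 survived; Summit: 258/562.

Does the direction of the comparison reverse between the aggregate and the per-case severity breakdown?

No

Mild: Memorial 769/1150 = 66.9%, Summit 817/1067 = 76.6% → Summit
Critical: Memorial 17/80 = 21.2%, Summit 27/82 = 32.9% → Summit
Moderate: Memorial 138/253 = 54.5%, Summit 366/547 = 66.9% → Summit
Severe: Memorial 86/224 = 38.4%, Summit 258/562 = 45.9% → Summit
Overall: Memorial 1010/1707 = 59.2%, Summit 1468/2258 = 65.0% → Summit
Summit wins overall and in every case group — no reversal.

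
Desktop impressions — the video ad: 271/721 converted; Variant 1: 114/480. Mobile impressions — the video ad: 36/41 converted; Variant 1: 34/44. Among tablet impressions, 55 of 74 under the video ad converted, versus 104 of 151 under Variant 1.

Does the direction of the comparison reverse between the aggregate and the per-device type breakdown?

Desktop: the video ad 271/721 = 37.6%, Variant 1 114/480 = 23.8% → the video ad
Mobile: the video ad 36/41 = 87.8%, Variant 1 34/44 = 77.3% → the video ad
Tablet: the video ad 55/74 = 74.3%, Variant 1 104/151 = 68.9% → the video ad
Overall: the video ad 362/836 = 43.3%, Variant 1 252/675 = 37.3% → the video ad
The video ad wins overall and in every device group — no reversal.

No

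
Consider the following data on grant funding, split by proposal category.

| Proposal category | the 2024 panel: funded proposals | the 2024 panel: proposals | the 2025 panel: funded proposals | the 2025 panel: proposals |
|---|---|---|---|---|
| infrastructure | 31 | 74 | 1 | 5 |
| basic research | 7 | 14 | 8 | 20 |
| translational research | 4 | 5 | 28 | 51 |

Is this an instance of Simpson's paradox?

Yes

Infrastructure: the 2024 panel 31/74 = 41.9%, the 2025 panel 1/5 = 20.0% → the 2024 panel
Basic research: the 2024 panel 7/14 = 50.0%, the 2025 panel 8/20 = 40.0% → the 2024 panel
Translational research: the 2024 panel 4/5 = 80.0%, the 2025 panel 28/51 = 54.9% → the 2024 panel
Overall: the 2024 panel 42/93 = 45.2%, the 2025 panel 37/76 = 48.7% → the 2025 panel
The 2024 panel wins each proposal group but the 2025 panel wins overall — the comparison reverses. The 2024 panel's proposals skew toward infrastructure, which has a lower base rate.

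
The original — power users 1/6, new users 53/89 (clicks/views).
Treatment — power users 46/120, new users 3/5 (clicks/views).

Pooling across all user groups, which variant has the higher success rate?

Power users: the original 1/6 = 16.7%, Treatment 46/120 = 38.3% → Treatment
New users: the original 53/89 = 59.6%, Treatment 3/5 = 60.0% → Treatment
Overall: the original 54/95 = 56.8%, Treatment 49/125 = 39.2% → the original
(Treatment wins every user group but the original wins overall — Treatment's views skew toward the low-rate power users group.)

the original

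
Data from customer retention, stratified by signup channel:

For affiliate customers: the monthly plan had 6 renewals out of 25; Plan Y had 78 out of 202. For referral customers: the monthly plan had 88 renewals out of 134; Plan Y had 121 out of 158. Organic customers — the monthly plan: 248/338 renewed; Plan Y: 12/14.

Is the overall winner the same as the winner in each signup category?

No

Affiliate: the monthly plan 6/25 = 24.0%, Plan Y 78/202 = 38.6% → Plan Y
Referral: the monthly plan 88/134 = 65.7%, Plan Y 121/158 = 76.6% → Plan Y
Organic: the monthly plan 248/338 = 73.4%, Plan Y 12/14 = 85.7% → Plan Y
Overall: the monthly plan 342/497 = 68.8%, Plan Y 211/374 = 56.4% → the monthly plan
Plan Y wins each signup group but the monthly plan wins overall — the comparison reverses. Plan Y's customers skew toward affiliate, which has a lower base rate.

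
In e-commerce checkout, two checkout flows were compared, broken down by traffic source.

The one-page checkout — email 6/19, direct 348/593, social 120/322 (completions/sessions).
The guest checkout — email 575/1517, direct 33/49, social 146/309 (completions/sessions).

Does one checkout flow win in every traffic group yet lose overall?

Yes

Email: the one-page checkout 6/19 = 31.6%, the guest checkout 575/1517 = 37.9% → the guest checkout
Direct: the one-page checkout 348/593 = 58.7%, the guest checkout 33/49 = 67.3% → the guest checkout
Social: the one-page checkout 120/322 = 37.3%, the guest checkout 146/309 = 47.2% → the guest checkout
Overall: the one-page checkout 474/934 = 50.7%, the guest checkout 754/1875 = 40.2% → the one-page checkout
The guest checkout wins each traffic group but the one-page checkout wins overall — the comparison reverses. The guest checkout's sessions skew toward email, which has a lower base rate.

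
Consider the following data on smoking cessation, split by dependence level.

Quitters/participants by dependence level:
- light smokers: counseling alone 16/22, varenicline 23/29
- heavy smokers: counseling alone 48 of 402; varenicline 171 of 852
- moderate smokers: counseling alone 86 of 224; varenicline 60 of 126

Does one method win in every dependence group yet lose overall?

No

Light smokers: counseling alone 16/22 = 72.7%, varenicline 23/29 = 79.3% → varenicline
Heavy smokers: counseling alone 48/402 = 11.9%, varenicline 171/852 = 20.1% → varenicline
Moderate smokers: counseling alone 86/224 = 38.4%, varenicline 60/126 = 47.6% → varenicline
Overall: counseling alone 150/648 = 23.1%, varenicline 254/1007 = 25.2% → varenicline
Varenicline wins overall and in every dependence group — no reversal.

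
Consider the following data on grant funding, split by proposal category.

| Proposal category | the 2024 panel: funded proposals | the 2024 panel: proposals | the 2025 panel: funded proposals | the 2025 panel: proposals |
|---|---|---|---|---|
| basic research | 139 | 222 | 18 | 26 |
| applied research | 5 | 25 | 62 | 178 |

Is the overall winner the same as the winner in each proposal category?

No

Basic research: the 2024 panel 139/222 = 62.6%, the 2025 panel 18/26 = 69.2% → the 2025 panel
Applied research: the 2024 panel 5/25 = 20.0%, the 2025 panel 62/178 = 34.8% → the 2025 panel
Overall: the 2024 panel 144/247 = 58.3%, the 2025 panel 80/204 = 39.2% → the 2024 panel
The 2025 panel wins each proposal group but the 2024 panel wins overall — the comparison reverses. The 2025 panel's proposals skew toward applied research, which has a lower base rate.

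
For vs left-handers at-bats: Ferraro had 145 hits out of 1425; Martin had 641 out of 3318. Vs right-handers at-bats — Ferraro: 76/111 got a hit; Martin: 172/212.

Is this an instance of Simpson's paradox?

No

Vs left-handers: Ferraro 145/1425 = 10.2%, Martin 641/3318 = 19.3% → Martin
Vs right-handers: Ferraro 76/111 = 68.5%, Martin 172/212 = 81.1% → Martin
Overall: Ferraro 221/1536 = 14.4%, Martin 813/3530 = 23.0% → Martin
Martin wins overall and in every pitcher group — no reversal.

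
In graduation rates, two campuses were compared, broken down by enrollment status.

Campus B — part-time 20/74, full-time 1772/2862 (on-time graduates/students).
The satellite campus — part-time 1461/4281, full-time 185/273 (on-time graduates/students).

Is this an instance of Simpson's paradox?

Part-time: Campus B 20/74 = 27.0%, the satellite campus 1461/4281 = 34.1% → the satellite campus
Full-time: Campus B 1772/2862 = 61.9%, the satellite campus 185/273 = 67.8% → the satellite campus
Overall: Campus B 1792/2936 = 61.0%, the satellite campus 1646/4554 = 36.1% → Campus B
The satellite campus wins each enrollment group but Campus B wins overall — the comparison reverses. The satellite campus's students skew toward part-time, which has a lower base rate.

Yes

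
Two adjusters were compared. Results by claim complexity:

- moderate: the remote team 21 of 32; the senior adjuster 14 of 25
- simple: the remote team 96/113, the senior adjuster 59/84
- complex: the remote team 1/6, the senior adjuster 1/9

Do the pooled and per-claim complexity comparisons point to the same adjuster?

Yes

Moderate: the remote team 21/32 = 65.6%, the senior adjuster 14/25 = 56.0% → the remote team
Simple: the remote team 96/113 = 85.0%, the senior adjuster 59/84 = 70.2% → the remote team
Complex: the remote team 1/6 = 16.7%, the senior adjuster 1/9 = 11.1% → the remote team
Overall: the remote team 118/151 = 78.1%, the senior adjuster 74/118 = 62.7% → the remote team
The remote team wins overall and in every claim group — no reversal.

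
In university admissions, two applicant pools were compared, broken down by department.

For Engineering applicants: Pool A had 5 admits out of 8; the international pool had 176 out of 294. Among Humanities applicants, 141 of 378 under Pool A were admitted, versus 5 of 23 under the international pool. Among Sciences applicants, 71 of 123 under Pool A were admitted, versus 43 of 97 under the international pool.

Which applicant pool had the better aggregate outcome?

the international pool

Engineering: Pool A 5/8 = 62.5%, the international pool 176/294 = 59.9% → Pool A
Humanities: Pool A 141/378 = 37.3%, the international pool 5/23 = 21.7% → Pool A
Sciences: Pool A 71/123 = 57.7%, the international pool 43/97 = 44.3% → Pool A
Overall: Pool A 217/509 = 42.6%, the international pool 224/414 = 54.1% → the international pool
(Pool A wins every department group but the international pool wins overall — Pool A's applicants skew toward the low-rate Humanities group.)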